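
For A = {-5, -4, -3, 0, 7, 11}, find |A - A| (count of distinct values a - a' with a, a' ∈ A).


A - A = {a - a' : a, a' ∈ A}; |A| = 6.
Bounds: 2|A|-1 ≤ |A - A| ≤ |A|² - |A| + 1, i.e. 11 ≤ |A - A| ≤ 31.
Note: 0 ∈ A - A always (from a - a). The set is symmetric: if d ∈ A - A then -d ∈ A - A.
Enumerate nonzero differences d = a - a' with a > a' (then include -d):
Positive differences: {1, 2, 3, 4, 5, 7, 10, 11, 12, 14, 15, 16}
Full difference set: {0} ∪ (positive diffs) ∪ (negative diffs).
|A - A| = 1 + 2·12 = 25 (matches direct enumeration: 25).

|A - A| = 25


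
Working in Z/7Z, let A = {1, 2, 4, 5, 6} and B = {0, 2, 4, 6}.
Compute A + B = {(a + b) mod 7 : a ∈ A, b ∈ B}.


Work in Z/7Z: reduce every sum a + b modulo 7.
Enumerate all 20 pairs:
a = 1: 1+0=1, 1+2=3, 1+4=5, 1+6=0
a = 2: 2+0=2, 2+2=4, 2+4=6, 2+6=1
a = 4: 4+0=4, 4+2=6, 4+4=1, 4+6=3
a = 5: 5+0=5, 5+2=0, 5+4=2, 5+6=4
a = 6: 6+0=6, 6+2=1, 6+4=3, 6+6=5
Distinct residues collected: {0, 1, 2, 3, 4, 5, 6}
|A + B| = 7 (out of 7 total residues).

A + B = {0, 1, 2, 3, 4, 5, 6}


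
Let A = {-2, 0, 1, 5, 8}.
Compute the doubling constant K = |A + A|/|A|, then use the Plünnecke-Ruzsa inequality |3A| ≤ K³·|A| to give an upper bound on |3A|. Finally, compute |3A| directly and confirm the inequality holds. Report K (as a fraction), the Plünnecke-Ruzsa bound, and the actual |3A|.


|A| = 5.
Step 1: Compute A + A by enumerating all 25 pairs.
A + A = {-4, -2, -1, 0, 1, 2, 3, 5, 6, 8, 9, 10, 13, 16}, so |A + A| = 14.
Step 2: Doubling constant K = |A + A|/|A| = 14/5 = 14/5 ≈ 2.8000.
Step 3: Plünnecke-Ruzsa gives |3A| ≤ K³·|A| = (2.8000)³ · 5 ≈ 109.7600.
Step 4: Compute 3A = A + A + A directly by enumerating all triples (a,b,c) ∈ A³; |3A| = 25.
Step 5: Check 25 ≤ 109.7600? Yes ✓.

K = 14/5, Plünnecke-Ruzsa bound K³|A| ≈ 109.7600, |3A| = 25, inequality holds.


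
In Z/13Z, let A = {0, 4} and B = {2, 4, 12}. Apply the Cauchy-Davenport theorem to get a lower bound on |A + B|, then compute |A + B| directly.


Cauchy-Davenport: |A + B| ≥ min(p, |A| + |B| - 1) for A, B nonempty in Z/pZ.
|A| = 2, |B| = 3, p = 13.
CD lower bound = min(13, 2 + 3 - 1) = min(13, 4) = 4.
Compute A + B mod 13 directly:
a = 0: 0+2=2, 0+4=4, 0+12=12
a = 4: 4+2=6, 4+4=8, 4+12=3
A + B = {2, 3, 4, 6, 8, 12}, so |A + B| = 6.
Verify: 6 ≥ 4? Yes ✓.

CD lower bound = 4, actual |A + B| = 6.


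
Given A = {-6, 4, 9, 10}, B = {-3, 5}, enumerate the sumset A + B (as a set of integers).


A + B = {a + b : a ∈ A, b ∈ B}.
Enumerate all |A|·|B| = 4·2 = 8 pairs (a, b) and collect distinct sums.
a = -6: -6+-3=-9, -6+5=-1
a = 4: 4+-3=1, 4+5=9
a = 9: 9+-3=6, 9+5=14
a = 10: 10+-3=7, 10+5=15
Collecting distinct sums: A + B = {-9, -1, 1, 6, 7, 9, 14, 15}
|A + B| = 8

A + B = {-9, -1, 1, 6, 7, 9, 14, 15}


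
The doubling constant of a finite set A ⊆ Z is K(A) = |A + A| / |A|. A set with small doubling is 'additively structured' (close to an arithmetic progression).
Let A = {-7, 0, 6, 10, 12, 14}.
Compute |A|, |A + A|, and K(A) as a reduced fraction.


|A| = 6.
Compute A + A by enumerating all 36 pairs.
A + A = {-14, -7, -1, 0, 3, 5, 6, 7, 10, 12, 14, 16, 18, 20, 22, 24, 26, 28}, so |A + A| = 18.
K = |A + A| / |A| = 18/6 = 3/1 ≈ 3.0000.
Reference: AP of size 6 gives K = 11/6 ≈ 1.8333; a fully generic set of size 6 gives K ≈ 3.5000.

|A| = 6, |A + A| = 18, K = 18/6 = 3/1.


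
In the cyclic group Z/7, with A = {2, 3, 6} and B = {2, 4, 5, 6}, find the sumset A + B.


Work in Z/7Z: reduce every sum a + b modulo 7.
Enumerate all 12 pairs:
a = 2: 2+2=4, 2+4=6, 2+5=0, 2+6=1
a = 3: 3+2=5, 3+4=0, 3+5=1, 3+6=2
a = 6: 6+2=1, 6+4=3, 6+5=4, 6+6=5
Distinct residues collected: {0, 1, 2, 3, 4, 5, 6}
|A + B| = 7 (out of 7 total residues).

A + B = {0, 1, 2, 3, 4, 5, 6}


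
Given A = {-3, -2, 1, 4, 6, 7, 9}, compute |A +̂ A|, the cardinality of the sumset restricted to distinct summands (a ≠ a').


Restricted sumset: A +̂ A = {a + a' : a ∈ A, a' ∈ A, a ≠ a'}.
Equivalently, take A + A and drop any sum 2a that is achievable ONLY as a + a for a ∈ A (i.e. sums representable only with equal summands).
Enumerate pairs (a, a') with a < a' (symmetric, so each unordered pair gives one sum; this covers all a ≠ a'):
  -3 + -2 = -5
  -3 + 1 = -2
  -3 + 4 = 1
  -3 + 6 = 3
  -3 + 7 = 4
  -3 + 9 = 6
  -2 + 1 = -1
  -2 + 4 = 2
  -2 + 6 = 4
  -2 + 7 = 5
  -2 + 9 = 7
  1 + 4 = 5
  1 + 6 = 7
  1 + 7 = 8
  1 + 9 = 10
  4 + 6 = 10
  4 + 7 = 11
  4 + 9 = 13
  6 + 7 = 13
  6 + 9 = 15
  7 + 9 = 16
Collected distinct sums: {-5, -2, -1, 1, 2, 3, 4, 5, 6, 7, 8, 10, 11, 13, 15, 16}
|A +̂ A| = 16
(Reference bound: |A +̂ A| ≥ 2|A| - 3 for |A| ≥ 2, with |A| = 7 giving ≥ 11.)

|A +̂ A| = 16


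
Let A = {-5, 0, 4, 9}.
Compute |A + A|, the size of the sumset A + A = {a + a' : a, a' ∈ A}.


A + A = {a + a' : a, a' ∈ A}; |A| = 4.
General bounds: 2|A| - 1 ≤ |A + A| ≤ |A|(|A|+1)/2, i.e. 7 ≤ |A + A| ≤ 10.
Lower bound 2|A|-1 is attained iff A is an arithmetic progression.
Enumerate sums a + a' for a ≤ a' (symmetric, so this suffices):
a = -5: -5+-5=-10, -5+0=-5, -5+4=-1, -5+9=4
a = 0: 0+0=0, 0+4=4, 0+9=9
a = 4: 4+4=8, 4+9=13
a = 9: 9+9=18
Distinct sums: {-10, -5, -1, 0, 4, 8, 9, 13, 18}
|A + A| = 9

|A + A| = 9


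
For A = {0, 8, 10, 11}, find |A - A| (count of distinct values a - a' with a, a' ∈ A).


A - A = {a - a' : a, a' ∈ A}; |A| = 4.
Bounds: 2|A|-1 ≤ |A - A| ≤ |A|² - |A| + 1, i.e. 7 ≤ |A - A| ≤ 13.
Note: 0 ∈ A - A always (from a - a). The set is symmetric: if d ∈ A - A then -d ∈ A - A.
Enumerate nonzero differences d = a - a' with a > a' (then include -d):
Positive differences: {1, 2, 3, 8, 10, 11}
Full difference set: {0} ∪ (positive diffs) ∪ (negative diffs).
|A - A| = 1 + 2·6 = 13 (matches direct enumeration: 13).

|A - A| = 13


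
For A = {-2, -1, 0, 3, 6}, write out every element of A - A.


A - A = {a - a' : a, a' ∈ A}.
Compute a - a' for each ordered pair (a, a'):
a = -2: -2--2=0, -2--1=-1, -2-0=-2, -2-3=-5, -2-6=-8
a = -1: -1--2=1, -1--1=0, -1-0=-1, -1-3=-4, -1-6=-7
a = 0: 0--2=2, 0--1=1, 0-0=0, 0-3=-3, 0-6=-6
a = 3: 3--2=5, 3--1=4, 3-0=3, 3-3=0, 3-6=-3
a = 6: 6--2=8, 6--1=7, 6-0=6, 6-3=3, 6-6=0
Collecting distinct values (and noting 0 appears from a-a):
A - A = {-8, -7, -6, -5, -4, -3, -2, -1, 0, 1, 2, 3, 4, 5, 6, 7, 8}
|A - A| = 17

A - A = {-8, -7, -6, -5, -4, -3, -2, -1, 0, 1, 2, 3, 4, 5, 6, 7, 8}


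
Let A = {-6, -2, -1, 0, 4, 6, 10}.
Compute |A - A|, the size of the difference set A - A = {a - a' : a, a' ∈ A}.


A - A = {a - a' : a, a' ∈ A}; |A| = 7.
Bounds: 2|A|-1 ≤ |A - A| ≤ |A|² - |A| + 1, i.e. 13 ≤ |A - A| ≤ 43.
Note: 0 ∈ A - A always (from a - a). The set is symmetric: if d ∈ A - A then -d ∈ A - A.
Enumerate nonzero differences d = a - a' with a > a' (then include -d):
Positive differences: {1, 2, 4, 5, 6, 7, 8, 10, 11, 12, 16}
Full difference set: {0} ∪ (positive diffs) ∪ (negative diffs).
|A - A| = 1 + 2·11 = 23 (matches direct enumeration: 23).

|A - A| = 23


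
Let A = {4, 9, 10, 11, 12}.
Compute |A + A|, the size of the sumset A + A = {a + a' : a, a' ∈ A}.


A + A = {a + a' : a, a' ∈ A}; |A| = 5.
General bounds: 2|A| - 1 ≤ |A + A| ≤ |A|(|A|+1)/2, i.e. 9 ≤ |A + A| ≤ 15.
Lower bound 2|A|-1 is attained iff A is an arithmetic progression.
Enumerate sums a + a' for a ≤ a' (symmetric, so this suffices):
a = 4: 4+4=8, 4+9=13, 4+10=14, 4+11=15, 4+12=16
a = 9: 9+9=18, 9+10=19, 9+11=20, 9+12=21
a = 10: 10+10=20, 10+11=21, 10+12=22
a = 11: 11+11=22, 11+12=23
a = 12: 12+12=24
Distinct sums: {8, 13, 14, 15, 16, 18, 19, 20, 21, 22, 23, 24}
|A + A| = 12

|A + A| = 12


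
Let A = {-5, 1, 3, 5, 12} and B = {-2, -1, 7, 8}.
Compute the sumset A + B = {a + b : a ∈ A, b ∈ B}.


A + B = {a + b : a ∈ A, b ∈ B}.
Enumerate all |A|·|B| = 5·4 = 20 pairs (a, b) and collect distinct sums.
a = -5: -5+-2=-7, -5+-1=-6, -5+7=2, -5+8=3
a = 1: 1+-2=-1, 1+-1=0, 1+7=8, 1+8=9
a = 3: 3+-2=1, 3+-1=2, 3+7=10, 3+8=11
a = 5: 5+-2=3, 5+-1=4, 5+7=12, 5+8=13
a = 12: 12+-2=10, 12+-1=11, 12+7=19, 12+8=20
Collecting distinct sums: A + B = {-7, -6, -1, 0, 1, 2, 3, 4, 8, 9, 10, 11, 12, 13, 19, 20}
|A + B| = 16

A + B = {-7, -6, -1, 0, 1, 2, 3, 4, 8, 9, 10, 11, 12, 13, 19, 20}


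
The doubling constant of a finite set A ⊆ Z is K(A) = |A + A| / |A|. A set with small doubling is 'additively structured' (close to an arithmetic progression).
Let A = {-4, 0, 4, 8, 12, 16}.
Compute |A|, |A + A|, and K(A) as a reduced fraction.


|A| = 6.
Compute A + A by enumerating all 36 pairs.
A + A = {-8, -4, 0, 4, 8, 12, 16, 20, 24, 28, 32}, so |A + A| = 11.
K = |A + A| / |A| = 11/6 (already in lowest terms) ≈ 1.8333.
Reference: AP of size 6 gives K = 11/6 ≈ 1.8333; a fully generic set of size 6 gives K ≈ 3.5000.

|A| = 6, |A + A| = 11, K = 11/6.


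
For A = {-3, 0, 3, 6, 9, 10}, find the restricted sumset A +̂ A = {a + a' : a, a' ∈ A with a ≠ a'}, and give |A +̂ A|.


Restricted sumset: A +̂ A = {a + a' : a ∈ A, a' ∈ A, a ≠ a'}.
Equivalently, take A + A and drop any sum 2a that is achievable ONLY as a + a for a ∈ A (i.e. sums representable only with equal summands).
Enumerate pairs (a, a') with a < a' (symmetric, so each unordered pair gives one sum; this covers all a ≠ a'):
  -3 + 0 = -3
  -3 + 3 = 0
  -3 + 6 = 3
  -3 + 9 = 6
  -3 + 10 = 7
  0 + 3 = 3
  0 + 6 = 6
  0 + 9 = 9
  0 + 10 = 10
  3 + 6 = 9
  3 + 9 = 12
  3 + 10 = 13
  6 + 9 = 15
  6 + 10 = 16
  9 + 10 = 19
Collected distinct sums: {-3, 0, 3, 6, 7, 9, 10, 12, 13, 15, 16, 19}
|A +̂ A| = 12
(Reference bound: |A +̂ A| ≥ 2|A| - 3 for |A| ≥ 2, with |A| = 6 giving ≥ 9.)

|A +̂ A| = 12


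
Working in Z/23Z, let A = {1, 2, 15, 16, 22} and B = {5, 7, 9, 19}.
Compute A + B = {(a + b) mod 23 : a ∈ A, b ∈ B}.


Work in Z/23Z: reduce every sum a + b modulo 23.
Enumerate all 20 pairs:
a = 1: 1+5=6, 1+7=8, 1+9=10, 1+19=20
a = 2: 2+5=7, 2+7=9, 2+9=11, 2+19=21
a = 15: 15+5=20, 15+7=22, 15+9=1, 15+19=11
a = 16: 16+5=21, 16+7=0, 16+9=2, 16+19=12
a = 22: 22+5=4, 22+7=6, 22+9=8, 22+19=18
Distinct residues collected: {0, 1, 2, 4, 6, 7, 8, 9, 10, 11, 12, 18, 20, 21, 22}
|A + B| = 15 (out of 23 total residues).

A + B = {0, 1, 2, 4, 6, 7, 8, 9, 10, 11, 12, 18, 20, 21, 22}


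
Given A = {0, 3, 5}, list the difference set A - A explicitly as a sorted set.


A - A = {a - a' : a, a' ∈ A}.
Compute a - a' for each ordered pair (a, a'):
a = 0: 0-0=0, 0-3=-3, 0-5=-5
a = 3: 3-0=3, 3-3=0, 3-5=-2
a = 5: 5-0=5, 5-3=2, 5-5=0
Collecting distinct values (and noting 0 appears from a-a):
A - A = {-5, -3, -2, 0, 2, 3, 5}
|A - A| = 7

A - A = {-5, -3, -2, 0, 2, 3, 5}


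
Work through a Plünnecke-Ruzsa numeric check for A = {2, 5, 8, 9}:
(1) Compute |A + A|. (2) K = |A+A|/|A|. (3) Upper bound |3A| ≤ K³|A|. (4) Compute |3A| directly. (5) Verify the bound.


|A| = 4.
Step 1: Compute A + A by enumerating all 16 pairs.
A + A = {4, 7, 10, 11, 13, 14, 16, 17, 18}, so |A + A| = 9.
Step 2: Doubling constant K = |A + A|/|A| = 9/4 = 9/4 ≈ 2.2500.
Step 3: Plünnecke-Ruzsa gives |3A| ≤ K³·|A| = (2.2500)³ · 4 ≈ 45.5625.
Step 4: Compute 3A = A + A + A directly by enumerating all triples (a,b,c) ∈ A³; |3A| = 16.
Step 5: Check 16 ≤ 45.5625? Yes ✓.

K = 9/4, Plünnecke-Ruzsa bound K³|A| ≈ 45.5625, |3A| = 16, inequality holds.


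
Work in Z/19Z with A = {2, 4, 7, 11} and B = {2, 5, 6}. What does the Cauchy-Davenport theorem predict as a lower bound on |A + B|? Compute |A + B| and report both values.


Cauchy-Davenport: |A + B| ≥ min(p, |A| + |B| - 1) for A, B nonempty in Z/pZ.
|A| = 4, |B| = 3, p = 19.
CD lower bound = min(19, 4 + 3 - 1) = min(19, 6) = 6.
Compute A + B mod 19 directly:
a = 2: 2+2=4, 2+5=7, 2+6=8
a = 4: 4+2=6, 4+5=9, 4+6=10
a = 7: 7+2=9, 7+5=12, 7+6=13
a = 11: 11+2=13, 11+5=16, 11+6=17
A + B = {4, 6, 7, 8, 9, 10, 12, 13, 16, 17}, so |A + B| = 10.
Verify: 10 ≥ 6? Yes ✓.

CD lower bound = 6, actual |A + B| = 10.


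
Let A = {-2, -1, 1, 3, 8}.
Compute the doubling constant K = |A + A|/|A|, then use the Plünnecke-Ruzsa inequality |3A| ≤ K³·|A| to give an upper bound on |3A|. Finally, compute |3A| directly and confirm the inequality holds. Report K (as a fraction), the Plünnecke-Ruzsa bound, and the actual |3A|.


|A| = 5.
Step 1: Compute A + A by enumerating all 25 pairs.
A + A = {-4, -3, -2, -1, 0, 1, 2, 4, 6, 7, 9, 11, 16}, so |A + A| = 13.
Step 2: Doubling constant K = |A + A|/|A| = 13/5 = 13/5 ≈ 2.6000.
Step 3: Plünnecke-Ruzsa gives |3A| ≤ K³·|A| = (2.6000)³ · 5 ≈ 87.8800.
Step 4: Compute 3A = A + A + A directly by enumerating all triples (a,b,c) ∈ A³; |3A| = 23.
Step 5: Check 23 ≤ 87.8800? Yes ✓.

K = 13/5, Plünnecke-Ruzsa bound K³|A| ≈ 87.8800, |3A| = 23, inequality holds.


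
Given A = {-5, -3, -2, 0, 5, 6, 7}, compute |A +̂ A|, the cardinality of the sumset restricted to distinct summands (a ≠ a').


Restricted sumset: A +̂ A = {a + a' : a ∈ A, a' ∈ A, a ≠ a'}.
Equivalently, take A + A and drop any sum 2a that is achievable ONLY as a + a for a ∈ A (i.e. sums representable only with equal summands).
Enumerate pairs (a, a') with a < a' (symmetric, so each unordered pair gives one sum; this covers all a ≠ a'):
  -5 + -3 = -8
  -5 + -2 = -7
  -5 + 0 = -5
  -5 + 5 = 0
  -5 + 6 = 1
  -5 + 7 = 2
  -3 + -2 = -5
  -3 + 0 = -3
  -3 + 5 = 2
  -3 + 6 = 3
  -3 + 7 = 4
  -2 + 0 = -2
  -2 + 5 = 3
  -2 + 6 = 4
  -2 + 7 = 5
  0 + 5 = 5
  0 + 6 = 6
  0 + 7 = 7
  5 + 6 = 11
  5 + 7 = 12
  6 + 7 = 13
Collected distinct sums: {-8, -7, -5, -3, -2, 0, 1, 2, 3, 4, 5, 6, 7, 11, 12, 13}
|A +̂ A| = 16
(Reference bound: |A +̂ A| ≥ 2|A| - 3 for |A| ≥ 2, with |A| = 7 giving ≥ 11.)

|A +̂ A| = 16


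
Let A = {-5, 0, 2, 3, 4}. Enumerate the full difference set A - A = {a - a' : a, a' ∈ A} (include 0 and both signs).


A - A = {a - a' : a, a' ∈ A}.
Compute a - a' for each ordered pair (a, a'):
a = -5: -5--5=0, -5-0=-5, -5-2=-7, -5-3=-8, -5-4=-9
a = 0: 0--5=5, 0-0=0, 0-2=-2, 0-3=-3, 0-4=-4
a = 2: 2--5=7, 2-0=2, 2-2=0, 2-3=-1, 2-4=-2
a = 3: 3--5=8, 3-0=3, 3-2=1, 3-3=0, 3-4=-1
a = 4: 4--5=9, 4-0=4, 4-2=2, 4-3=1, 4-4=0
Collecting distinct values (and noting 0 appears from a-a):
A - A = {-9, -8, -7, -5, -4, -3, -2, -1, 0, 1, 2, 3, 4, 5, 7, 8, 9}
|A - A| = 17

A - A = {-9, -8, -7, -5, -4, -3, -2, -1, 0, 1, 2, 3, 4, 5, 7, 8, 9}


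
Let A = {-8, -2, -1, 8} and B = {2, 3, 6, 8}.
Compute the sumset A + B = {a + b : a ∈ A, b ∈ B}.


A + B = {a + b : a ∈ A, b ∈ B}.
Enumerate all |A|·|B| = 4·4 = 16 pairs (a, b) and collect distinct sums.
a = -8: -8+2=-6, -8+3=-5, -8+6=-2, -8+8=0
a = -2: -2+2=0, -2+3=1, -2+6=4, -2+8=6
a = -1: -1+2=1, -1+3=2, -1+6=5, -1+8=7
a = 8: 8+2=10, 8+3=11, 8+6=14, 8+8=16
Collecting distinct sums: A + B = {-6, -5, -2, 0, 1, 2, 4, 5, 6, 7, 10, 11, 14, 16}
|A + B| = 14

A + B = {-6, -5, -2, 0, 1, 2, 4, 5, 6, 7, 10, 11, 14, 16}


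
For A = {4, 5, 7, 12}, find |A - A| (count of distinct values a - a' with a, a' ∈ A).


A - A = {a - a' : a, a' ∈ A}; |A| = 4.
Bounds: 2|A|-1 ≤ |A - A| ≤ |A|² - |A| + 1, i.e. 7 ≤ |A - A| ≤ 13.
Note: 0 ∈ A - A always (from a - a). The set is symmetric: if d ∈ A - A then -d ∈ A - A.
Enumerate nonzero differences d = a - a' with a > a' (then include -d):
Positive differences: {1, 2, 3, 5, 7, 8}
Full difference set: {0} ∪ (positive diffs) ∪ (negative diffs).
|A - A| = 1 + 2·6 = 13 (matches direct enumeration: 13).

|A - A| = 13


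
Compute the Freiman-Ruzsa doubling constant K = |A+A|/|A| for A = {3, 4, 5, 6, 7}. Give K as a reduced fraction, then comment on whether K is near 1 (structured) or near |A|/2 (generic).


|A| = 5.
Compute A + A by enumerating all 25 pairs.
A + A = {6, 7, 8, 9, 10, 11, 12, 13, 14}, so |A + A| = 9.
K = |A + A| / |A| = 9/5 (already in lowest terms) ≈ 1.8000.
Reference: AP of size 5 gives K = 9/5 ≈ 1.8000; a fully generic set of size 5 gives K ≈ 3.0000.

|A| = 5, |A + A| = 9, K = 9/5.


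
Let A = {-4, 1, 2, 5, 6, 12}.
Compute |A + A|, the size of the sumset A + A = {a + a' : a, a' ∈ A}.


A + A = {a + a' : a, a' ∈ A}; |A| = 6.
General bounds: 2|A| - 1 ≤ |A + A| ≤ |A|(|A|+1)/2, i.e. 11 ≤ |A + A| ≤ 21.
Lower bound 2|A|-1 is attained iff A is an arithmetic progression.
Enumerate sums a + a' for a ≤ a' (symmetric, so this suffices):
a = -4: -4+-4=-8, -4+1=-3, -4+2=-2, -4+5=1, -4+6=2, -4+12=8
a = 1: 1+1=2, 1+2=3, 1+5=6, 1+6=7, 1+12=13
a = 2: 2+2=4, 2+5=7, 2+6=8, 2+12=14
a = 5: 5+5=10, 5+6=11, 5+12=17
a = 6: 6+6=12, 6+12=18
a = 12: 12+12=24
Distinct sums: {-8, -3, -2, 1, 2, 3, 4, 6, 7, 8, 10, 11, 12, 13, 14, 17, 18, 24}
|A + A| = 18

|A + A| = 18


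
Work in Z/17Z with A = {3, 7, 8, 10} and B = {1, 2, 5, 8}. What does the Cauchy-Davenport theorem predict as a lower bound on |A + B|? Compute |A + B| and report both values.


Cauchy-Davenport: |A + B| ≥ min(p, |A| + |B| - 1) for A, B nonempty in Z/pZ.
|A| = 4, |B| = 4, p = 17.
CD lower bound = min(17, 4 + 4 - 1) = min(17, 7) = 7.
Compute A + B mod 17 directly:
a = 3: 3+1=4, 3+2=5, 3+5=8, 3+8=11
a = 7: 7+1=8, 7+2=9, 7+5=12, 7+8=15
a = 8: 8+1=9, 8+2=10, 8+5=13, 8+8=16
a = 10: 10+1=11, 10+2=12, 10+5=15, 10+8=1
A + B = {1, 4, 5, 8, 9, 10, 11, 12, 13, 15, 16}, so |A + B| = 11.
Verify: 11 ≥ 7? Yes ✓.

CD lower bound = 7, actual |A + B| = 11.


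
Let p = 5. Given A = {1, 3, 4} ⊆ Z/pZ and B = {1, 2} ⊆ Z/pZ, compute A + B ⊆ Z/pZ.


Work in Z/5Z: reduce every sum a + b modulo 5.
Enumerate all 6 pairs:
a = 1: 1+1=2, 1+2=3
a = 3: 3+1=4, 3+2=0
a = 4: 4+1=0, 4+2=1
Distinct residues collected: {0, 1, 2, 3, 4}
|A + B| = 5 (out of 5 total residues).

A + B = {0, 1, 2, 3, 4}


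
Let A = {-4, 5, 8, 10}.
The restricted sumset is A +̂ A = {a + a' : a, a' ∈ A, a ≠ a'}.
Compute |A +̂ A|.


Restricted sumset: A +̂ A = {a + a' : a ∈ A, a' ∈ A, a ≠ a'}.
Equivalently, take A + A and drop any sum 2a that is achievable ONLY as a + a for a ∈ A (i.e. sums representable only with equal summands).
Enumerate pairs (a, a') with a < a' (symmetric, so each unordered pair gives one sum; this covers all a ≠ a'):
  -4 + 5 = 1
  -4 + 8 = 4
  -4 + 10 = 6
  5 + 8 = 13
  5 + 10 = 15
  8 + 10 = 18
Collected distinct sums: {1, 4, 6, 13, 15, 18}
|A +̂ A| = 6
(Reference bound: |A +̂ A| ≥ 2|A| - 3 for |A| ≥ 2, with |A| = 4 giving ≥ 5.)

|A +̂ A| = 6


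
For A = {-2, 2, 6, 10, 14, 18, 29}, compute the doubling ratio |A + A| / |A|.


|A| = 7.
Compute A + A by enumerating all 49 pairs.
A + A = {-4, 0, 4, 8, 12, 16, 20, 24, 27, 28, 31, 32, 35, 36, 39, 43, 47, 58}, so |A + A| = 18.
K = |A + A| / |A| = 18/7 (already in lowest terms) ≈ 2.5714.
Reference: AP of size 7 gives K = 13/7 ≈ 1.8571; a fully generic set of size 7 gives K ≈ 4.0000.

|A| = 7, |A + A| = 18, K = 18/7.


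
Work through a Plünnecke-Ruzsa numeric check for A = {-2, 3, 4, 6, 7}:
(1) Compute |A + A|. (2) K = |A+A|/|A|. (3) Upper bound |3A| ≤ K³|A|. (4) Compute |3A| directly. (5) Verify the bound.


|A| = 5.
Step 1: Compute A + A by enumerating all 25 pairs.
A + A = {-4, 1, 2, 4, 5, 6, 7, 8, 9, 10, 11, 12, 13, 14}, so |A + A| = 14.
Step 2: Doubling constant K = |A + A|/|A| = 14/5 = 14/5 ≈ 2.8000.
Step 3: Plünnecke-Ruzsa gives |3A| ≤ K³·|A| = (2.8000)³ · 5 ≈ 109.7600.
Step 4: Compute 3A = A + A + A directly by enumerating all triples (a,b,c) ∈ A³; |3A| = 23.
Step 5: Check 23 ≤ 109.7600? Yes ✓.

K = 14/5, Plünnecke-Ruzsa bound K³|A| ≈ 109.7600, |3A| = 23, inequality holds.


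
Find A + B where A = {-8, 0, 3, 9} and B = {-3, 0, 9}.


A + B = {a + b : a ∈ A, b ∈ B}.
Enumerate all |A|·|B| = 4·3 = 12 pairs (a, b) and collect distinct sums.
a = -8: -8+-3=-11, -8+0=-8, -8+9=1
a = 0: 0+-3=-3, 0+0=0, 0+9=9
a = 3: 3+-3=0, 3+0=3, 3+9=12
a = 9: 9+-3=6, 9+0=9, 9+9=18
Collecting distinct sums: A + B = {-11, -8, -3, 0, 1, 3, 6, 9, 12, 18}
|A + B| = 10

A + B = {-11, -8, -3, 0, 1, 3, 6, 9, 12, 18}


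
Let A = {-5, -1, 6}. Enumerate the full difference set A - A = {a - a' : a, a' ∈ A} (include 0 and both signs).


A - A = {a - a' : a, a' ∈ A}.
Compute a - a' for each ordered pair (a, a'):
a = -5: -5--5=0, -5--1=-4, -5-6=-11
a = -1: -1--5=4, -1--1=0, -1-6=-7
a = 6: 6--5=11, 6--1=7, 6-6=0
Collecting distinct values (and noting 0 appears from a-a):
A - A = {-11, -7, -4, 0, 4, 7, 11}
|A - A| = 7

A - A = {-11, -7, -4, 0, 4, 7, 11}


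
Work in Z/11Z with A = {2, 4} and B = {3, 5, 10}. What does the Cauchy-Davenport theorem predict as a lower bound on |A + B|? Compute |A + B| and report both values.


Cauchy-Davenport: |A + B| ≥ min(p, |A| + |B| - 1) for A, B nonempty in Z/pZ.
|A| = 2, |B| = 3, p = 11.
CD lower bound = min(11, 2 + 3 - 1) = min(11, 4) = 4.
Compute A + B mod 11 directly:
a = 2: 2+3=5, 2+5=7, 2+10=1
a = 4: 4+3=7, 4+5=9, 4+10=3
A + B = {1, 3, 5, 7, 9}, so |A + B| = 5.
Verify: 5 ≥ 4? Yes ✓.

CD lower bound = 4, actual |A + B| = 5.


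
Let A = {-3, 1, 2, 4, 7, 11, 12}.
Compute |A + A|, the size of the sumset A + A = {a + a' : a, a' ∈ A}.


A + A = {a + a' : a, a' ∈ A}; |A| = 7.
General bounds: 2|A| - 1 ≤ |A + A| ≤ |A|(|A|+1)/2, i.e. 13 ≤ |A + A| ≤ 28.
Lower bound 2|A|-1 is attained iff A is an arithmetic progression.
Enumerate sums a + a' for a ≤ a' (symmetric, so this suffices):
a = -3: -3+-3=-6, -3+1=-2, -3+2=-1, -3+4=1, -3+7=4, -3+11=8, -3+12=9
a = 1: 1+1=2, 1+2=3, 1+4=5, 1+7=8, 1+11=12, 1+12=13
a = 2: 2+2=4, 2+4=6, 2+7=9, 2+11=13, 2+12=14
a = 4: 4+4=8, 4+7=11, 4+11=15, 4+12=16
a = 7: 7+7=14, 7+11=18, 7+12=19
a = 11: 11+11=22, 11+12=23
a = 12: 12+12=24
Distinct sums: {-6, -2, -1, 1, 2, 3, 4, 5, 6, 8, 9, 11, 12, 13, 14, 15, 16, 18, 19, 22, 23, 24}
|A + A| = 22

|A + A| = 22


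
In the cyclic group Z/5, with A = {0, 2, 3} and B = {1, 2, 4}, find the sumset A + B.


Work in Z/5Z: reduce every sum a + b modulo 5.
Enumerate all 9 pairs:
a = 0: 0+1=1, 0+2=2, 0+4=4
a = 2: 2+1=3, 2+2=4, 2+4=1
a = 3: 3+1=4, 3+2=0, 3+4=2
Distinct residues collected: {0, 1, 2, 3, 4}
|A + B| = 5 (out of 5 total residues).

A + B = {0, 1, 2, 3, 4}


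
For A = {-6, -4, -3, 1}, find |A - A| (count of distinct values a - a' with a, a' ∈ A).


A - A = {a - a' : a, a' ∈ A}; |A| = 4.
Bounds: 2|A|-1 ≤ |A - A| ≤ |A|² - |A| + 1, i.e. 7 ≤ |A - A| ≤ 13.
Note: 0 ∈ A - A always (from a - a). The set is symmetric: if d ∈ A - A then -d ∈ A - A.
Enumerate nonzero differences d = a - a' with a > a' (then include -d):
Positive differences: {1, 2, 3, 4, 5, 7}
Full difference set: {0} ∪ (positive diffs) ∪ (negative diffs).
|A - A| = 1 + 2·6 = 13 (matches direct enumeration: 13).

|A - A| = 13


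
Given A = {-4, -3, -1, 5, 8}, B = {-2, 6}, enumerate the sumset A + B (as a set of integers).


A + B = {a + b : a ∈ A, b ∈ B}.
Enumerate all |A|·|B| = 5·2 = 10 pairs (a, b) and collect distinct sums.
a = -4: -4+-2=-6, -4+6=2
a = -3: -3+-2=-5, -3+6=3
a = -1: -1+-2=-3, -1+6=5
a = 5: 5+-2=3, 5+6=11
a = 8: 8+-2=6, 8+6=14
Collecting distinct sums: A + B = {-6, -5, -3, 2, 3, 5, 6, 11, 14}
|A + B| = 9

A + B = {-6, -5, -3, 2, 3, 5, 6, 11, 14}


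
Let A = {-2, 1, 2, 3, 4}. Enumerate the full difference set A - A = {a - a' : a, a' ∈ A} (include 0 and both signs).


A - A = {a - a' : a, a' ∈ A}.
Compute a - a' for each ordered pair (a, a'):
a = -2: -2--2=0, -2-1=-3, -2-2=-4, -2-3=-5, -2-4=-6
a = 1: 1--2=3, 1-1=0, 1-2=-1, 1-3=-2, 1-4=-3
a = 2: 2--2=4, 2-1=1, 2-2=0, 2-3=-1, 2-4=-2
a = 3: 3--2=5, 3-1=2, 3-2=1, 3-3=0, 3-4=-1
a = 4: 4--2=6, 4-1=3, 4-2=2, 4-3=1, 4-4=0
Collecting distinct values (and noting 0 appears from a-a):
A - A = {-6, -5, -4, -3, -2, -1, 0, 1, 2, 3, 4, 5, 6}
|A - A| = 13

A - A = {-6, -5, -4, -3, -2, -1, 0, 1, 2, 3, 4, 5, 6}


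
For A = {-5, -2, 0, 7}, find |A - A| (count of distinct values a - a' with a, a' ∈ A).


A - A = {a - a' : a, a' ∈ A}; |A| = 4.
Bounds: 2|A|-1 ≤ |A - A| ≤ |A|² - |A| + 1, i.e. 7 ≤ |A - A| ≤ 13.
Note: 0 ∈ A - A always (from a - a). The set is symmetric: if d ∈ A - A then -d ∈ A - A.
Enumerate nonzero differences d = a - a' with a > a' (then include -d):
Positive differences: {2, 3, 5, 7, 9, 12}
Full difference set: {0} ∪ (positive diffs) ∪ (negative diffs).
|A - A| = 1 + 2·6 = 13 (matches direct enumeration: 13).

|A - A| = 13


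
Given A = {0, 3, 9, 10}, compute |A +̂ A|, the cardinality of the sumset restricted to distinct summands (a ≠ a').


Restricted sumset: A +̂ A = {a + a' : a ∈ A, a' ∈ A, a ≠ a'}.
Equivalently, take A + A and drop any sum 2a that is achievable ONLY as a + a for a ∈ A (i.e. sums representable only with equal summands).
Enumerate pairs (a, a') with a < a' (symmetric, so each unordered pair gives one sum; this covers all a ≠ a'):
  0 + 3 = 3
  0 + 9 = 9
  0 + 10 = 10
  3 + 9 = 12
  3 + 10 = 13
  9 + 10 = 19
Collected distinct sums: {3, 9, 10, 12, 13, 19}
|A +̂ A| = 6
(Reference bound: |A +̂ A| ≥ 2|A| - 3 for |A| ≥ 2, with |A| = 4 giving ≥ 5.)

|A +̂ A| = 6


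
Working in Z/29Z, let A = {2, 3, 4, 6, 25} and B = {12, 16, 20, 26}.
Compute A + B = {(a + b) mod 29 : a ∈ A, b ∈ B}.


Work in Z/29Z: reduce every sum a + b modulo 29.
Enumerate all 20 pairs:
a = 2: 2+12=14, 2+16=18, 2+20=22, 2+26=28
a = 3: 3+12=15, 3+16=19, 3+20=23, 3+26=0
a = 4: 4+12=16, 4+16=20, 4+20=24, 4+26=1
a = 6: 6+12=18, 6+16=22, 6+20=26, 6+26=3
a = 25: 25+12=8, 25+16=12, 25+20=16, 25+26=22
Distinct residues collected: {0, 1, 3, 8, 12, 14, 15, 16, 18, 19, 20, 22, 23, 24, 26, 28}
|A + B| = 16 (out of 29 total residues).

A + B = {0, 1, 3, 8, 12, 14, 15, 16, 18, 19, 20, 22, 23, 24, 26, 28}


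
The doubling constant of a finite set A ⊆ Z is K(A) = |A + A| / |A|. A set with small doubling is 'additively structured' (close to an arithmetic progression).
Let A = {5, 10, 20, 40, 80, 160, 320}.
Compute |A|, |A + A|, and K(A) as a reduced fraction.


|A| = 7.
Compute A + A by enumerating all 49 pairs.
A + A = {10, 15, 20, 25, 30, 40, 45, 50, 60, 80, 85, 90, 100, 120, 160, 165, 170, 180, 200, 240, 320, 325, 330, 340, 360, 400, 480, 640}, so |A + A| = 28.
K = |A + A| / |A| = 28/7 = 4/1 ≈ 4.0000.
Reference: AP of size 7 gives K = 13/7 ≈ 1.8571; a fully generic set of size 7 gives K ≈ 4.0000.

|A| = 7, |A + A| = 28, K = 28/7 = 4/1.


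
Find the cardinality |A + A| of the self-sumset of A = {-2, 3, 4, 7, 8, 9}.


A + A = {a + a' : a, a' ∈ A}; |A| = 6.
General bounds: 2|A| - 1 ≤ |A + A| ≤ |A|(|A|+1)/2, i.e. 11 ≤ |A + A| ≤ 21.
Lower bound 2|A|-1 is attained iff A is an arithmetic progression.
Enumerate sums a + a' for a ≤ a' (symmetric, so this suffices):
a = -2: -2+-2=-4, -2+3=1, -2+4=2, -2+7=5, -2+8=6, -2+9=7
a = 3: 3+3=6, 3+4=7, 3+7=10, 3+8=11, 3+9=12
a = 4: 4+4=8, 4+7=11, 4+8=12, 4+9=13
a = 7: 7+7=14, 7+8=15, 7+9=16
a = 8: 8+8=16, 8+9=17
a = 9: 9+9=18
Distinct sums: {-4, 1, 2, 5, 6, 7, 8, 10, 11, 12, 13, 14, 15, 16, 17, 18}
|A + A| = 16

|A + A| = 16


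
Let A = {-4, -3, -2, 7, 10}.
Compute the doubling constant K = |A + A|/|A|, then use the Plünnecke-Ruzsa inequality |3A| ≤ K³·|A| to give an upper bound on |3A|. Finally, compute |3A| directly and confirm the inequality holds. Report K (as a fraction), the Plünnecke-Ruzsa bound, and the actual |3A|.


|A| = 5.
Step 1: Compute A + A by enumerating all 25 pairs.
A + A = {-8, -7, -6, -5, -4, 3, 4, 5, 6, 7, 8, 14, 17, 20}, so |A + A| = 14.
Step 2: Doubling constant K = |A + A|/|A| = 14/5 = 14/5 ≈ 2.8000.
Step 3: Plünnecke-Ruzsa gives |3A| ≤ K³·|A| = (2.8000)³ · 5 ≈ 109.7600.
Step 4: Compute 3A = A + A + A directly by enumerating all triples (a,b,c) ∈ A³; |3A| = 28.
Step 5: Check 28 ≤ 109.7600? Yes ✓.

K = 14/5, Plünnecke-Ruzsa bound K³|A| ≈ 109.7600, |3A| = 28, inequality holds.


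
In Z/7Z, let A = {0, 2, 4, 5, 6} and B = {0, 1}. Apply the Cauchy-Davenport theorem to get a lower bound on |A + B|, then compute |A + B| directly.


Cauchy-Davenport: |A + B| ≥ min(p, |A| + |B| - 1) for A, B nonempty in Z/pZ.
|A| = 5, |B| = 2, p = 7.
CD lower bound = min(7, 5 + 2 - 1) = min(7, 6) = 6.
Compute A + B mod 7 directly:
a = 0: 0+0=0, 0+1=1
a = 2: 2+0=2, 2+1=3
a = 4: 4+0=4, 4+1=5
a = 5: 5+0=5, 5+1=6
a = 6: 6+0=6, 6+1=0
A + B = {0, 1, 2, 3, 4, 5, 6}, so |A + B| = 7.
Verify: 7 ≥ 6? Yes ✓.

CD lower bound = 6, actual |A + B| = 7.


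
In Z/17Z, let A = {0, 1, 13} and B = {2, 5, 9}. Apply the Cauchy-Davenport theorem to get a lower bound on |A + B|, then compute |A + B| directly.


Cauchy-Davenport: |A + B| ≥ min(p, |A| + |B| - 1) for A, B nonempty in Z/pZ.
|A| = 3, |B| = 3, p = 17.
CD lower bound = min(17, 3 + 3 - 1) = min(17, 5) = 5.
Compute A + B mod 17 directly:
a = 0: 0+2=2, 0+5=5, 0+9=9
a = 1: 1+2=3, 1+5=6, 1+9=10
a = 13: 13+2=15, 13+5=1, 13+9=5
A + B = {1, 2, 3, 5, 6, 9, 10, 15}, so |A + B| = 8.
Verify: 8 ≥ 5? Yes ✓.

CD lower bound = 5, actual |A + B| = 8.


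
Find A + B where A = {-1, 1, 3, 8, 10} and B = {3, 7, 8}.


A + B = {a + b : a ∈ A, b ∈ B}.
Enumerate all |A|·|B| = 5·3 = 15 pairs (a, b) and collect distinct sums.
a = -1: -1+3=2, -1+7=6, -1+8=7
a = 1: 1+3=4, 1+7=8, 1+8=9
a = 3: 3+3=6, 3+7=10, 3+8=11
a = 8: 8+3=11, 8+7=15, 8+8=16
a = 10: 10+3=13, 10+7=17, 10+8=18
Collecting distinct sums: A + B = {2, 4, 6, 7, 8, 9, 10, 11, 13, 15, 16, 17, 18}
|A + B| = 13

A + B = {2, 4, 6, 7, 8, 9, 10, 11, 13, 15, 16, 17, 18}


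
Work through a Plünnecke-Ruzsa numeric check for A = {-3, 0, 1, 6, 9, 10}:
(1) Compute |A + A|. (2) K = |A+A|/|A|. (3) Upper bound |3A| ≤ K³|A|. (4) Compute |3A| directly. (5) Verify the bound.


|A| = 6.
Step 1: Compute A + A by enumerating all 36 pairs.
A + A = {-6, -3, -2, 0, 1, 2, 3, 6, 7, 9, 10, 11, 12, 15, 16, 18, 19, 20}, so |A + A| = 18.
Step 2: Doubling constant K = |A + A|/|A| = 18/6 = 18/6 ≈ 3.0000.
Step 3: Plünnecke-Ruzsa gives |3A| ≤ K³·|A| = (3.0000)³ · 6 ≈ 162.0000.
Step 4: Compute 3A = A + A + A directly by enumerating all triples (a,b,c) ∈ A³; |3A| = 34.
Step 5: Check 34 ≤ 162.0000? Yes ✓.

K = 18/6, Plünnecke-Ruzsa bound K³|A| ≈ 162.0000, |3A| = 34, inequality holds.


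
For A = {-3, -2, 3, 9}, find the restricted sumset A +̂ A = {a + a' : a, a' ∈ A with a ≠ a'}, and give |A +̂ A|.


Restricted sumset: A +̂ A = {a + a' : a ∈ A, a' ∈ A, a ≠ a'}.
Equivalently, take A + A and drop any sum 2a that is achievable ONLY as a + a for a ∈ A (i.e. sums representable only with equal summands).
Enumerate pairs (a, a') with a < a' (symmetric, so each unordered pair gives one sum; this covers all a ≠ a'):
  -3 + -2 = -5
  -3 + 3 = 0
  -3 + 9 = 6
  -2 + 3 = 1
  -2 + 9 = 7
  3 + 9 = 12
Collected distinct sums: {-5, 0, 1, 6, 7, 12}
|A +̂ A| = 6
(Reference bound: |A +̂ A| ≥ 2|A| - 3 for |A| ≥ 2, with |A| = 4 giving ≥ 5.)

|A +̂ A| = 6


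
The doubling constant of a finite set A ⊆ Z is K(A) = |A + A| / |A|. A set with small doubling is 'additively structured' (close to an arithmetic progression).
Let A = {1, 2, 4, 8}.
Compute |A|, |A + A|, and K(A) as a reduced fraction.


|A| = 4.
Compute A + A by enumerating all 16 pairs.
A + A = {2, 3, 4, 5, 6, 8, 9, 10, 12, 16}, so |A + A| = 10.
K = |A + A| / |A| = 10/4 = 5/2 ≈ 2.5000.
Reference: AP of size 4 gives K = 7/4 ≈ 1.7500; a fully generic set of size 4 gives K ≈ 2.5000.

|A| = 4, |A + A| = 10, K = 10/4 = 5/2.


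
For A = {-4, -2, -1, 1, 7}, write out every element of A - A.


A - A = {a - a' : a, a' ∈ A}.
Compute a - a' for each ordered pair (a, a'):
a = -4: -4--4=0, -4--2=-2, -4--1=-3, -4-1=-5, -4-7=-11
a = -2: -2--4=2, -2--2=0, -2--1=-1, -2-1=-3, -2-7=-9
a = -1: -1--4=3, -1--2=1, -1--1=0, -1-1=-2, -1-7=-8
a = 1: 1--4=5, 1--2=3, 1--1=2, 1-1=0, 1-7=-6
a = 7: 7--4=11, 7--2=9, 7--1=8, 7-1=6, 7-7=0
Collecting distinct values (and noting 0 appears from a-a):
A - A = {-11, -9, -8, -6, -5, -3, -2, -1, 0, 1, 2, 3, 5, 6, 8, 9, 11}
|A - A| = 17

A - A = {-11, -9, -8, -6, -5, -3, -2, -1, 0, 1, 2, 3, 5, 6, 8, 9, 11}


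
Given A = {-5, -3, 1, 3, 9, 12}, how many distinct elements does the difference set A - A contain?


A - A = {a - a' : a, a' ∈ A}; |A| = 6.
Bounds: 2|A|-1 ≤ |A - A| ≤ |A|² - |A| + 1, i.e. 11 ≤ |A - A| ≤ 31.
Note: 0 ∈ A - A always (from a - a). The set is symmetric: if d ∈ A - A then -d ∈ A - A.
Enumerate nonzero differences d = a - a' with a > a' (then include -d):
Positive differences: {2, 3, 4, 6, 8, 9, 11, 12, 14, 15, 17}
Full difference set: {0} ∪ (positive diffs) ∪ (negative diffs).
|A - A| = 1 + 2·11 = 23 (matches direct enumeration: 23).

|A - A| = 23


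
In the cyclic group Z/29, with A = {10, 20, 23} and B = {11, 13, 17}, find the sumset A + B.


Work in Z/29Z: reduce every sum a + b modulo 29.
Enumerate all 9 pairs:
a = 10: 10+11=21, 10+13=23, 10+17=27
a = 20: 20+11=2, 20+13=4, 20+17=8
a = 23: 23+11=5, 23+13=7, 23+17=11
Distinct residues collected: {2, 4, 5, 7, 8, 11, 21, 23, 27}
|A + B| = 9 (out of 29 total residues).

A + B = {2, 4, 5, 7, 8, 11, 21, 23, 27}


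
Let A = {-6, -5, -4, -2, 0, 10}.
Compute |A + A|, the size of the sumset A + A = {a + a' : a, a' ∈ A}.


A + A = {a + a' : a, a' ∈ A}; |A| = 6.
General bounds: 2|A| - 1 ≤ |A + A| ≤ |A|(|A|+1)/2, i.e. 11 ≤ |A + A| ≤ 21.
Lower bound 2|A|-1 is attained iff A is an arithmetic progression.
Enumerate sums a + a' for a ≤ a' (symmetric, so this suffices):
a = -6: -6+-6=-12, -6+-5=-11, -6+-4=-10, -6+-2=-8, -6+0=-6, -6+10=4
a = -5: -5+-5=-10, -5+-4=-9, -5+-2=-7, -5+0=-5, -5+10=5
a = -4: -4+-4=-8, -4+-2=-6, -4+0=-4, -4+10=6
a = -2: -2+-2=-4, -2+0=-2, -2+10=8
a = 0: 0+0=0, 0+10=10
a = 10: 10+10=20
Distinct sums: {-12, -11, -10, -9, -8, -7, -6, -5, -4, -2, 0, 4, 5, 6, 8, 10, 20}
|A + A| = 17

|A + A| = 17


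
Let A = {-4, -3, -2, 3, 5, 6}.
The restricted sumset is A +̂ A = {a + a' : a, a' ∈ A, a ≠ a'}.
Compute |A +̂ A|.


Restricted sumset: A +̂ A = {a + a' : a ∈ A, a' ∈ A, a ≠ a'}.
Equivalently, take A + A and drop any sum 2a that is achievable ONLY as a + a for a ∈ A (i.e. sums representable only with equal summands).
Enumerate pairs (a, a') with a < a' (symmetric, so each unordered pair gives one sum; this covers all a ≠ a'):
  -4 + -3 = -7
  -4 + -2 = -6
  -4 + 3 = -1
  -4 + 5 = 1
  -4 + 6 = 2
  -3 + -2 = -5
  -3 + 3 = 0
  -3 + 5 = 2
  -3 + 6 = 3
  -2 + 3 = 1
  -2 + 5 = 3
  -2 + 6 = 4
  3 + 5 = 8
  3 + 6 = 9
  5 + 6 = 11
Collected distinct sums: {-7, -6, -5, -1, 0, 1, 2, 3, 4, 8, 9, 11}
|A +̂ A| = 12
(Reference bound: |A +̂ A| ≥ 2|A| - 3 for |A| ≥ 2, with |A| = 6 giving ≥ 9.)

|A +̂ A| = 12


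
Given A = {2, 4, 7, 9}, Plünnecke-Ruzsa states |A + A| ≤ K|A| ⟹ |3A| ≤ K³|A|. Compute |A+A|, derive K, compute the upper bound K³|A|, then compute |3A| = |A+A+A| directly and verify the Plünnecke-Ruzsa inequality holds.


|A| = 4.
Step 1: Compute A + A by enumerating all 16 pairs.
A + A = {4, 6, 8, 9, 11, 13, 14, 16, 18}, so |A + A| = 9.
Step 2: Doubling constant K = |A + A|/|A| = 9/4 = 9/4 ≈ 2.2500.
Step 3: Plünnecke-Ruzsa gives |3A| ≤ K³·|A| = (2.2500)³ · 4 ≈ 45.5625.
Step 4: Compute 3A = A + A + A directly by enumerating all triples (a,b,c) ∈ A³; |3A| = 16.
Step 5: Check 16 ≤ 45.5625? Yes ✓.

K = 9/4, Plünnecke-Ruzsa bound K³|A| ≈ 45.5625, |3A| = 16, inequality holds.


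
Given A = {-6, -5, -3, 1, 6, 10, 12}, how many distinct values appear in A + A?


A + A = {a + a' : a, a' ∈ A}; |A| = 7.
General bounds: 2|A| - 1 ≤ |A + A| ≤ |A|(|A|+1)/2, i.e. 13 ≤ |A + A| ≤ 28.
Lower bound 2|A|-1 is attained iff A is an arithmetic progression.
Enumerate sums a + a' for a ≤ a' (symmetric, so this suffices):
a = -6: -6+-6=-12, -6+-5=-11, -6+-3=-9, -6+1=-5, -6+6=0, -6+10=4, -6+12=6
a = -5: -5+-5=-10, -5+-3=-8, -5+1=-4, -5+6=1, -5+10=5, -5+12=7
a = -3: -3+-3=-6, -3+1=-2, -3+6=3, -3+10=7, -3+12=9
a = 1: 1+1=2, 1+6=7, 1+10=11, 1+12=13
a = 6: 6+6=12, 6+10=16, 6+12=18
a = 10: 10+10=20, 10+12=22
a = 12: 12+12=24
Distinct sums: {-12, -11, -10, -9, -8, -6, -5, -4, -2, 0, 1, 2, 3, 4, 5, 6, 7, 9, 11, 12, 13, 16, 18, 20, 22, 24}
|A + A| = 26

|A + A| = 26


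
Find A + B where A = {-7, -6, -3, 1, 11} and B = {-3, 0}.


A + B = {a + b : a ∈ A, b ∈ B}.
Enumerate all |A|·|B| = 5·2 = 10 pairs (a, b) and collect distinct sums.
a = -7: -7+-3=-10, -7+0=-7
a = -6: -6+-3=-9, -6+0=-6
a = -3: -3+-3=-6, -3+0=-3
a = 1: 1+-3=-2, 1+0=1
a = 11: 11+-3=8, 11+0=11
Collecting distinct sums: A + B = {-10, -9, -7, -6, -3, -2, 1, 8, 11}
|A + B| = 9

A + B = {-10, -9, -7, -6, -3, -2, 1, 8, 11}


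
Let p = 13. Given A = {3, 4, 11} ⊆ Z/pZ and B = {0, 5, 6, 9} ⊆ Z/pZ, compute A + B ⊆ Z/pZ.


Work in Z/13Z: reduce every sum a + b modulo 13.
Enumerate all 12 pairs:
a = 3: 3+0=3, 3+5=8, 3+6=9, 3+9=12
a = 4: 4+0=4, 4+5=9, 4+6=10, 4+9=0
a = 11: 11+0=11, 11+5=3, 11+6=4, 11+9=7
Distinct residues collected: {0, 3, 4, 7, 8, 9, 10, 11, 12}
|A + B| = 9 (out of 13 total residues).

A + B = {0, 3, 4, 7, 8, 9, 10, 11, 12}


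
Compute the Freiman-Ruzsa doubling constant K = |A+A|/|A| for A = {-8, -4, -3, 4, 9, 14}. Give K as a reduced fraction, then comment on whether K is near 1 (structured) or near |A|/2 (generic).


|A| = 6.
Compute A + A by enumerating all 36 pairs.
A + A = {-16, -12, -11, -8, -7, -6, -4, 0, 1, 5, 6, 8, 10, 11, 13, 18, 23, 28}, so |A + A| = 18.
K = |A + A| / |A| = 18/6 = 3/1 ≈ 3.0000.
Reference: AP of size 6 gives K = 11/6 ≈ 1.8333; a fully generic set of size 6 gives K ≈ 3.5000.

|A| = 6, |A + A| = 18, K = 18/6 = 3/1.


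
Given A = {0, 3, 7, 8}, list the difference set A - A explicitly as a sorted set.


A - A = {a - a' : a, a' ∈ A}.
Compute a - a' for each ordered pair (a, a'):
a = 0: 0-0=0, 0-3=-3, 0-7=-7, 0-8=-8
a = 3: 3-0=3, 3-3=0, 3-7=-4, 3-8=-5
a = 7: 7-0=7, 7-3=4, 7-7=0, 7-8=-1
a = 8: 8-0=8, 8-3=5, 8-7=1, 8-8=0
Collecting distinct values (and noting 0 appears from a-a):
A - A = {-8, -7, -5, -4, -3, -1, 0, 1, 3, 4, 5, 7, 8}
|A - A| = 13

A - A = {-8, -7, -5, -4, -3, -1, 0, 1, 3, 4, 5, 7, 8}


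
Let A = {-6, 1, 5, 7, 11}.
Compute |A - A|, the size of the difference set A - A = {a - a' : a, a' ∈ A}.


A - A = {a - a' : a, a' ∈ A}; |A| = 5.
Bounds: 2|A|-1 ≤ |A - A| ≤ |A|² - |A| + 1, i.e. 9 ≤ |A - A| ≤ 21.
Note: 0 ∈ A - A always (from a - a). The set is symmetric: if d ∈ A - A then -d ∈ A - A.
Enumerate nonzero differences d = a - a' with a > a' (then include -d):
Positive differences: {2, 4, 6, 7, 10, 11, 13, 17}
Full difference set: {0} ∪ (positive diffs) ∪ (negative diffs).
|A - A| = 1 + 2·8 = 17 (matches direct enumeration: 17).

|A - A| = 17


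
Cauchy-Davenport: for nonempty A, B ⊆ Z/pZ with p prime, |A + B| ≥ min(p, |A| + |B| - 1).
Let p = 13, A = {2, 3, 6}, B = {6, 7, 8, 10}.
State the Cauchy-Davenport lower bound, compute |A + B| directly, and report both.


Cauchy-Davenport: |A + B| ≥ min(p, |A| + |B| - 1) for A, B nonempty in Z/pZ.
|A| = 3, |B| = 4, p = 13.
CD lower bound = min(13, 3 + 4 - 1) = min(13, 6) = 6.
Compute A + B mod 13 directly:
a = 2: 2+6=8, 2+7=9, 2+8=10, 2+10=12
a = 3: 3+6=9, 3+7=10, 3+8=11, 3+10=0
a = 6: 6+6=12, 6+7=0, 6+8=1, 6+10=3
A + B = {0, 1, 3, 8, 9, 10, 11, 12}, so |A + B| = 8.
Verify: 8 ≥ 6? Yes ✓.

CD lower bound = 6, actual |A + B| = 8.


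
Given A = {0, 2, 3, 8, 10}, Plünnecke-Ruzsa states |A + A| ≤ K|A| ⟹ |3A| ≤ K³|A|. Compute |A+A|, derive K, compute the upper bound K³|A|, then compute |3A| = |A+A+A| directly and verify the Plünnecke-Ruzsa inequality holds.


|A| = 5.
Step 1: Compute A + A by enumerating all 25 pairs.
A + A = {0, 2, 3, 4, 5, 6, 8, 10, 11, 12, 13, 16, 18, 20}, so |A + A| = 14.
Step 2: Doubling constant K = |A + A|/|A| = 14/5 = 14/5 ≈ 2.8000.
Step 3: Plünnecke-Ruzsa gives |3A| ≤ K³·|A| = (2.8000)³ · 5 ≈ 109.7600.
Step 4: Compute 3A = A + A + A directly by enumerating all triples (a,b,c) ∈ A³; |3A| = 26.
Step 5: Check 26 ≤ 109.7600? Yes ✓.

K = 14/5, Plünnecke-Ruzsa bound K³|A| ≈ 109.7600, |3A| = 26, inequality holds.


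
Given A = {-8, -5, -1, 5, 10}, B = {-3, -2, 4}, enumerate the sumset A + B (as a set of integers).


A + B = {a + b : a ∈ A, b ∈ B}.
Enumerate all |A|·|B| = 5·3 = 15 pairs (a, b) and collect distinct sums.
a = -8: -8+-3=-11, -8+-2=-10, -8+4=-4
a = -5: -5+-3=-8, -5+-2=-7, -5+4=-1
a = -1: -1+-3=-4, -1+-2=-3, -1+4=3
a = 5: 5+-3=2, 5+-2=3, 5+4=9
a = 10: 10+-3=7, 10+-2=8, 10+4=14
Collecting distinct sums: A + B = {-11, -10, -8, -7, -4, -3, -1, 2, 3, 7, 8, 9, 14}
|A + B| = 13

A + B = {-11, -10, -8, -7, -4, -3, -1, 2, 3, 7, 8, 9, 14}
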